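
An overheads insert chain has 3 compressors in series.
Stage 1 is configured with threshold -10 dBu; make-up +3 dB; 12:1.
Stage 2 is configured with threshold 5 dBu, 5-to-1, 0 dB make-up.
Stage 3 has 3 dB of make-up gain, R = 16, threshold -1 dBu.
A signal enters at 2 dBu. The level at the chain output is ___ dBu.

-3 dBu

Stage 1: overshoot 12 dB → 12/12 = 1 dB → -9 dBu; +3 dB make-up → -6 dBu.
Stage 2: -6 dBu ≤ 5 dBu, so stage 2 doesn't engage; output -6 dBu.
Stage 3: below threshold (-6 ≤ -1); passes unchanged; make-up brings it to -3 dBu.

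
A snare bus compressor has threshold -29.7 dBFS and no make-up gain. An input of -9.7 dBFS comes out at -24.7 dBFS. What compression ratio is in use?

Input overshoot = -9.7 − (-29.7) = 20 dB; output overshoot = -24.7 − (-29.7) = 5 dB.
Ratio = 20 / 5 = 4.

4:1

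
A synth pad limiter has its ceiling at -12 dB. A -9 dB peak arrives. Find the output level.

At ∞:1, everything above -12 dB is held at the ceiling.

-12 dB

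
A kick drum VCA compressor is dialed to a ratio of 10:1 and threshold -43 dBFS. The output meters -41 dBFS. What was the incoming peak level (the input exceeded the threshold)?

Post-compression overshoot = -41 − (-43) = 2 dB.
Undo the ratio: input overshoot = 2 × 10 = 20 dB, giving input = -23 dBFS.

-23 dBFS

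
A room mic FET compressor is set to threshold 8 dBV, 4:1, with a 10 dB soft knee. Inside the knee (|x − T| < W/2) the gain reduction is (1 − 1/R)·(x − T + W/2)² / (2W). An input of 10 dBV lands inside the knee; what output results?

8.1625 dBV

x − T + W/2 = 10 − 8 + 5 = 7.
GR = (1 − 1/4) × 7² / 20 = 0.75 × 49 / 20 = 1.8375 dB.
Output = 10 − 1.8375 = 8.1625 dBV.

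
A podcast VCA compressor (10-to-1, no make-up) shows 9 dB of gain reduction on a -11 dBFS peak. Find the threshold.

-21 dBFS

Let T be the threshold. Output overshoot = (input overshoot)/R, so -20 − T = (-11 − T)/10.
10·(-20 − T) = -11 − T → 9·T = -200 − (-11) = -189.
T = -189/9 = -21 dBFS.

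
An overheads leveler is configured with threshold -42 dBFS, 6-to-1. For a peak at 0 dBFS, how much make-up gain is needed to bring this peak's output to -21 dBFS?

14 dB

The peak compresses to -42 + 42/6 = -35 dBFS.
To reach -21 dBFS requires -21 − (-35) = 14 dB of make-up.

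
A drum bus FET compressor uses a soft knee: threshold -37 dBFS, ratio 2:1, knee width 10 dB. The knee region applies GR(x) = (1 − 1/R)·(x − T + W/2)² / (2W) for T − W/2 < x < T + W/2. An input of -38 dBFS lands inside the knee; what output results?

x − T + W/2 = -38 − (-37) + 5 = 4.
GR = (1 − 1/2) × 4² / 20 = 0.5 × 16 / 20 = 0.4 dB.
Output = -38 − 0.4 = -38.4 dBFS.

-38.4 dBFS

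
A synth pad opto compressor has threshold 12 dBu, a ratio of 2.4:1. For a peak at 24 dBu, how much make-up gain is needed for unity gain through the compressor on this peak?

7 dB

Overshoot 12 dB → 12/2.4 = 5 dB after compression, so the compressed level is 12 + 5 = 17 dBu.
Make-up = target − compressed = 24 − 17 = 7 dB.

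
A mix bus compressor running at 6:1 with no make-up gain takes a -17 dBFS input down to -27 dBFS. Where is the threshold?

Gain reduction = -17 − (-27) = 10 dB; output overshoot = GR / (R − 1) = 10 / 5 = 2 dB.
Threshold = output − output overshoot = -27 − 2 = -29 dBFS.

-29 dBFS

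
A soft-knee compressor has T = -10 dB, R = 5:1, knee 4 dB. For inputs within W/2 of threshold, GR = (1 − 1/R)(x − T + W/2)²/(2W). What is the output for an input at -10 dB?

-10.4 dB

x − T + W/2 = -10 − (-10) + 2 = 2.
GR = (1 − 1/5) × 2² / 8 = 0.8 × 4 / 8 = 0.4 dB.
Output = -10 − 0.4 = -10.4 dB.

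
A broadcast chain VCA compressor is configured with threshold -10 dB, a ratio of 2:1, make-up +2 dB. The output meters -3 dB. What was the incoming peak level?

Remove make-up: -3 − 2 = -5 dB.
That's 5 dB above the -10 dB threshold.
Before 2:1 compression the overshoot was 5 × 2 = 10 dB, so input = -10 + 10 = 0 dB.

0 dB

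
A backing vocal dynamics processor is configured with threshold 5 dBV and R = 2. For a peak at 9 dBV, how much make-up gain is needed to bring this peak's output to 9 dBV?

2 dB

Overshoot 4 dB → 4/2 = 2 dB after compression, so the compressed level is 5 + 2 = 7 dBV.
Make-up = target − compressed = 9 − 7 = 2 dB.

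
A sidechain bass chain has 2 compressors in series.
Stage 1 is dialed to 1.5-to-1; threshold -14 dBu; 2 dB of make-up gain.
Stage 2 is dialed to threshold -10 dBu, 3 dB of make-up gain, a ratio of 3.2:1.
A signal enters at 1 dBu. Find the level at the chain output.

-4.5 dBu

Stage 1: 15 dB above -14 dBu, reduced 1.5:1 to 10 dB above → -4 dBu; +2 dB make-up → -2 dBu.
Stage 2: overshoot 8 dB → 8/3.2 = 2.5 dB → -7.5 dBu; +3 dB make-up → -4.5 dBu.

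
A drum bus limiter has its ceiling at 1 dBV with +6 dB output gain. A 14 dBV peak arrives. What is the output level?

A brickwall limiter is an ∞:1 compressor: any input above the ceiling is clamped to 1 dBV.
Output gain then adds 6 dB: 1 + 6 = 7 dBV.

7 dBV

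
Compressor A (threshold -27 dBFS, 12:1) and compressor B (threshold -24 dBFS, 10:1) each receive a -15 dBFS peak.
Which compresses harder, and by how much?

A, by 2.9 dB

A: GR = 12 − 12/12 = 11 dB.
B: GR = 9 − 9/10 = 8.1 dB.
A reduces 2.9 dB more.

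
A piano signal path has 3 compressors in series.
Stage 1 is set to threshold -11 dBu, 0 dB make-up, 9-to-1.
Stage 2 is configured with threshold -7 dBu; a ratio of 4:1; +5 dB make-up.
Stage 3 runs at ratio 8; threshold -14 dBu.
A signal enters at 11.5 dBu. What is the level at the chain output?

-12.6875 dBu

Stage 1: 22.5 dB above -11 dBu, reduced 9:1 to 2.5 dB above → -8.5 dBu.
Stage 2: -8.5 dBu ≤ -7 dBu, so stage 2 doesn't engage; make-up brings it to -3.5 dBu.
Stage 3: 10.5 dB above -14 dBu, reduced 8:1 to 1.3125 dB above → -12.6875 dBu.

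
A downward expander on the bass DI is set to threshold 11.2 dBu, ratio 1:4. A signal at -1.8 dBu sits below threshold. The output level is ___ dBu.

-40.8 dBu

Undershoot = 11.2 − (-1.8) = 13 dB.
At 1:4, that expands to 52 dB under threshold.
Output = 11.2 − 52 = -40.8 dBu.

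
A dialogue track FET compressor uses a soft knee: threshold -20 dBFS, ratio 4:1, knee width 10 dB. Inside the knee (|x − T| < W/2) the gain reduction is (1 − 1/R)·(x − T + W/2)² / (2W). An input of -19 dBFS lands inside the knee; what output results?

-20.35 dBFS

x − T + W/2 = -19 − (-20) + 5 = 6.
GR = (1 − 1/4) × 6² / 20 = 0.75 × 36 / 20 = 1.35 dB.
Output = -19 − 1.35 = -20.35 dBFS.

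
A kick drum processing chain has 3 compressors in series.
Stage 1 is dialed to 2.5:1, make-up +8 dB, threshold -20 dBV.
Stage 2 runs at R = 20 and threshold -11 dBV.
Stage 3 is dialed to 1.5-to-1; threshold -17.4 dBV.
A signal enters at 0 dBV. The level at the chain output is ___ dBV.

Stage 1: overshoot 20 dB → 20/2.5 = 8 dB → -12 dBV; +8 dB make-up → -4 dBV.
Stage 2: -4 dBV is 7 dB over -11 dBV; at 20:1 that becomes 0.35 dB over, giving -10.65 dBV.
Stage 3: overshoot 6.75 dB → 6.75/1.5 = 4.5 dB → -12.9 dBV.

-12.9 dBV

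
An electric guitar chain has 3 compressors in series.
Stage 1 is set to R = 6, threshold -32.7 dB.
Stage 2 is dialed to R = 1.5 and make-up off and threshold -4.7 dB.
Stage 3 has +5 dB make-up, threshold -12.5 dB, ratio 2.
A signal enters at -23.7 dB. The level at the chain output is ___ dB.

-26.2 dB

Stage 1: 9 dB above -32.7 dB, reduced 6:1 to 1.5 dB above → -31.2 dB.
Stage 2: below threshold (-31.2 ≤ -4.7); passes unchanged; output -31.2 dB.
Stage 3: -31.2 dB ≤ -12.5 dB, so stage 3 doesn't engage; make-up brings it to -26.2 dB.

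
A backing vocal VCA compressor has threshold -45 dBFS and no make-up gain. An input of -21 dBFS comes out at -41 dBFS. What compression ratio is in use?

Input overshoot = -21 − (-45) = 24 dB; output overshoot = -41 − (-45) = 4 dB.
Ratio = 24 / 4 = 6.

6:1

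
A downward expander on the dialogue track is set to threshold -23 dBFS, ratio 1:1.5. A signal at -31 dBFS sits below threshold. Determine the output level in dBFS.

The input is 8 dB below the -23 dBFS threshold.
A 1:1.5 expander multiplies undershoot by 1.5: 8 × 1.5 = 12 dB below threshold.
Output = -23 − 12 = -35 dBFS.

-35 dBFS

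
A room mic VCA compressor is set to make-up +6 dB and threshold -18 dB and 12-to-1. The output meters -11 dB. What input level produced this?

Before make-up, the level was -11 − 6 = -17 dB.
The compressed level sits -17 − (-18) = 1 dB over threshold.
Undo the ratio: input overshoot = 1 × 12 = 12 dB, giving input = -6 dB.

-6 dB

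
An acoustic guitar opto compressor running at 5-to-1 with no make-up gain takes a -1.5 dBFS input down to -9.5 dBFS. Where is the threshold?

-11.5 dBFS

Input is 10 dB above T (since output overshoot × R = input overshoot: (-9.5 − T)·5 = -1.5 − T gives T = -11.5 dBFS).
Check: -11.5 + (-1.5 − (-11.5))/5 = -11.5 + 2 = -9.5 dBFS. ✓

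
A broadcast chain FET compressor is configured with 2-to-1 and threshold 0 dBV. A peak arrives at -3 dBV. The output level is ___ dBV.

-3 dBV

-3 dBV is 3 dB below the 0 dBV threshold, so no gain reduction is applied.
Output = input = -3 dBV.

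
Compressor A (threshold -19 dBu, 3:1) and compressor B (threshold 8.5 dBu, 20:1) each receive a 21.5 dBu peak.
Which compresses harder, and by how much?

A: 40.5 dB over, compressed to 13.5 dB over, so 27 dB of GR.
B: 13 dB over, compressed to 0.65 dB over, so 12.35 dB of GR.
Difference: 14.65 dB in favour of A.

A, by 14.65 dB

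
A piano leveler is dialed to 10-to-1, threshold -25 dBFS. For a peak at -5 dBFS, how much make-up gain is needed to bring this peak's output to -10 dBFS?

13 dB

Without make-up, output = threshold + overshoot/10 = -25 + 2 = -23 dBFS.
Gap to target: 13 dB.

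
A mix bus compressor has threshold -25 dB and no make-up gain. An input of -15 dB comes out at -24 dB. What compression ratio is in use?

10:1

Input overshoot = -15 − (-25) = 10 dB; output overshoot = -24 − (-25) = 1 dB.
Ratio = 10 / 1 = 10.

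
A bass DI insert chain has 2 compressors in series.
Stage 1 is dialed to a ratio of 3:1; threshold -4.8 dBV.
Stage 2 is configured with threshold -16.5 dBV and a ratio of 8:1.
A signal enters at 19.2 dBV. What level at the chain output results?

-14.0375 dBV

Stage 1: overshoot 24 dB → 24/3 = 8 dB → 3.2 dBV.
Stage 2: 19.7 dB above -16.5 dBV, reduced 8:1 to 2.4625 dB above → -14.0375 dBV.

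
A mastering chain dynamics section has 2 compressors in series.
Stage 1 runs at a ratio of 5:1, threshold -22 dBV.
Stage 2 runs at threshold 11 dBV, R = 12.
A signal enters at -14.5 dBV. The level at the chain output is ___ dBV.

-20.5 dBV

Stage 1: -14.5 dBV is 7.5 dB over -22 dBV; at 5:1 that becomes 1.5 dB over, giving -20.5 dBV.
Stage 2: -20.5 dBV is at or below the 11 dBV threshold — no compression; output -20.5 dBV.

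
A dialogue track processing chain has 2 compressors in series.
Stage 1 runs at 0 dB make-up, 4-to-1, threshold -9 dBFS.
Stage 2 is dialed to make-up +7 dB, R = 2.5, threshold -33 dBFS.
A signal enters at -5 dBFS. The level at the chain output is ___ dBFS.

-16 dBFS

Stage 1: 4 dB above -9 dBFS, reduced 4:1 to 1 dB above → -8 dBFS.
Stage 2: overshoot 25 dB → 25/2.5 = 10 dB → -23 dBFS; +7 dB make-up → -16 dBFS.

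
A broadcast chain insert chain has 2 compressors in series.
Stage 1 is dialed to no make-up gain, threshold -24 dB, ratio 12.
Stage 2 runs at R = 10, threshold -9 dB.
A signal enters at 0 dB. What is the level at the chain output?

Stage 1: 0 dB is 24 dB over -24 dB; at 12:1 that becomes 2 dB over, giving -22 dB.
Stage 2: below threshold (-22 ≤ -9); passes unchanged; output -22 dB.

-22 dB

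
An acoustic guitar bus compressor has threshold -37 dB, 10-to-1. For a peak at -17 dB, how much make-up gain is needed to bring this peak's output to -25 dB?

The peak compresses to -37 + 20/10 = -35 dB.
To reach -25 dB requires -25 − (-35) = 10 dB of make-up.

10 dB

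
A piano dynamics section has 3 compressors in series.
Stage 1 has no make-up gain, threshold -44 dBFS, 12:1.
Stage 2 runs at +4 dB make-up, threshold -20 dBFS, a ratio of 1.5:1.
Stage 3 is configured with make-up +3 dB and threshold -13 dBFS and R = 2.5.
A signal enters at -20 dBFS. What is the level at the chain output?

Stage 1: overshoot 24 dB → 24/12 = 2 dB → -42 dBFS.
Stage 2: below threshold (-42 ≤ -20); passes unchanged; make-up brings it to -38 dBFS.
Stage 3: -38 dBFS is at or below the -13 dBFS threshold — no compression; make-up brings it to -35 dBFS.

-35 dBFS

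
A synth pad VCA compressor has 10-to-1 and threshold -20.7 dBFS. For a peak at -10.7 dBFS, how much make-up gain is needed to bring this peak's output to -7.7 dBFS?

12 dB

Overshoot 10 dB → 10/10 = 1 dB after compression, so the compressed level is -20.7 + 1 = -19.7 dBFS.
Make-up = target − compressed = -7.7 − (-19.7) = 12 dB.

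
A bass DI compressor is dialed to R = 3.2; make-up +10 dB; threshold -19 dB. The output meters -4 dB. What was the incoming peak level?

-3 dB

Before make-up, the level was -4 − 10 = -14 dB.
That's 5 dB above the -19 dB threshold.
Input overshoot = R × output overshoot = 16 dB → input = -19 + 16 = -3 dB.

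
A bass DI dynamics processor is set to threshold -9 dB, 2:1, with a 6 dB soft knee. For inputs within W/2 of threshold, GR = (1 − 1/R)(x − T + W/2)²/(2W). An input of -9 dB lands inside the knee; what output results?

x − T + W/2 = -9 − (-9) + 3 = 3.
GR = (1 − 1/2) × 3² / 12 = 0.5 × 9 / 12 = 0.375 dB.
Output = -9 − 0.375 = -9.375 dB.

-9.375 dB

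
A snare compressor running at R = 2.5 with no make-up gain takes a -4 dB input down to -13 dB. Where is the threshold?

Gain reduction = -4 − (-13) = 9 dB; output overshoot = GR / (R − 1) = 9 / 1.5 = 6 dB.
Threshold = output − output overshoot = -13 − 6 = -19 dB.

-19 dB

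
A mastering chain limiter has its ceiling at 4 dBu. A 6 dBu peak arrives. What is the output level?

4 dBu

A brickwall limiter is an ∞:1 compressor: any input above the ceiling is clamped to 4 dBu.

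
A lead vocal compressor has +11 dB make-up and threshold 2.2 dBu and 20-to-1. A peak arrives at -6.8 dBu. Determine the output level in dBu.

-6.8 dBu is 9 dB below the 2.2 dBu threshold, so no gain reduction is applied.
Make-up gain adds 11 dB: -6.8 + 11 = 4.2 dBu.

4.2 dBu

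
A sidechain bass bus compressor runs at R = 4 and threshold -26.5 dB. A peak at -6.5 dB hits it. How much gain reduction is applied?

15 dB

The signal is 20 dB above threshold.
After 4:1 compression the overshoot becomes 20/4 = 5 dB.
GR = overshoot in − overshoot out = 20 − 5 = 15 dB.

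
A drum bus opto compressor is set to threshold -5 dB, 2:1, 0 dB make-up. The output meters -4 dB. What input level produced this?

That's 1 dB above the -5 dB threshold.
Before 2:1 compression the overshoot was 1 × 2 = 2 dB, so input = -5 + 2 = -3 dB.

-3 dB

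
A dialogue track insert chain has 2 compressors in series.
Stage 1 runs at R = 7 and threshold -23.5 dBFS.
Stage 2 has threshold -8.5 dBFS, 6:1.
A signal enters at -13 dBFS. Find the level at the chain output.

-22 dBFS

Stage 1: 10.5 dB above -23.5 dBFS, reduced 7:1 to 1.5 dB above → -22 dBFS.
Stage 2: -22 dBFS is at or below the -8.5 dBFS threshold — no compression; output -22 dBFS.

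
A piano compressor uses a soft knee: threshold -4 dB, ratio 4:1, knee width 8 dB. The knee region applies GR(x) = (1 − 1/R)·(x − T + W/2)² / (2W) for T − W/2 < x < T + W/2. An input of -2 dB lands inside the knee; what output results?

x − T + W/2 = -2 − (-4) + 4 = 6.
GR = (1 − 1/4) × 6² / 16 = 0.75 × 36 / 16 = 1.6875 dB.
Output = -2 − 1.6875 = -3.6875 dB.

-3.6875 dB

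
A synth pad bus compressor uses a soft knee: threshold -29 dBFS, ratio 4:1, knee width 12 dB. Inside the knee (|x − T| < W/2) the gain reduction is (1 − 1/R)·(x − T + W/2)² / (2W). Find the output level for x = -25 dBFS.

x − T + W/2 = -25 − (-29) + 6 = 10.
GR = (1 − 1/4) × 10² / 24 = 0.75 × 100 / 24 = 3.125 dB.
Output = -25 − 3.125 = -28.125 dBFS.

-28.125 dBFS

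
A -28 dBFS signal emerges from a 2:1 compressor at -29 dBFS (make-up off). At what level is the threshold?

Let T be the threshold. Output overshoot = (input overshoot)/R, so -29 − T = (-28 − T)/2.
2·(-29 − T) = -28 − T → 1·T = -58 − (-28) = -30.
T = -30/1 = -30 dBFS.

-30 dBFS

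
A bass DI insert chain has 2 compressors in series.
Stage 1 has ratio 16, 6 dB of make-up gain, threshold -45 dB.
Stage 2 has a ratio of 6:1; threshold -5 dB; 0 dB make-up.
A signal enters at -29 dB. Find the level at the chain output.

Stage 1: overshoot 16 dB → 16/16 = 1 dB → -44 dB; +6 dB make-up → -38 dB.
Stage 2: below threshold (-38 ≤ -5); passes unchanged; output -38 dB.

-38 dB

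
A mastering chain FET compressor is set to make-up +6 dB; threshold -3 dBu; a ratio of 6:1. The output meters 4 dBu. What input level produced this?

Remove make-up: 4 − 6 = -2 dBu.
The compressed level sits -2 − (-3) = 1 dB over threshold.
Undo the ratio: input overshoot = 1 × 6 = 6 dB, giving input = 3 dBu.

3 dBu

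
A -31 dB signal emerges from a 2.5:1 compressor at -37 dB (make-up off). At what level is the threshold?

-41 dB

Input is 10 dB above T (since output overshoot × R = input overshoot: (-37 − T)·2.5 = -31 − T gives T = -41 dB).
Check: -41 + (-31 − (-41))/2.5 = -41 + 4 = -37 dB. ✓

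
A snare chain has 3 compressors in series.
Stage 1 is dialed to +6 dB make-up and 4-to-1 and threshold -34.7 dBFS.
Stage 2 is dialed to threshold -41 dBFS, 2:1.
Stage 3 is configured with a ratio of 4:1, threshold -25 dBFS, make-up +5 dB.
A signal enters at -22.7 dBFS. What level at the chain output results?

-28.35 dBFS

Stage 1: 12 dB above -34.7 dBFS, reduced 4:1 to 3 dB above → -31.7 dBFS; +6 dB make-up → -25.7 dBFS.
Stage 2: overshoot 15.3 dB → 15.3/2 = 7.65 dB → -33.35 dBFS.
Stage 3: -33.35 dBFS ≤ -25 dBFS, so stage 3 doesn't engage; make-up brings it to -28.35 dBFS.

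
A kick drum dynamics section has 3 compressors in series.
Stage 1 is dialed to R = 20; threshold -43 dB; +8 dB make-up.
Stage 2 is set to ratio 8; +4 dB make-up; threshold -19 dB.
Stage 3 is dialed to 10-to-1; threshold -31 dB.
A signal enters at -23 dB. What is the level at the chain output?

-30.9 dB

Stage 1: -23 dB is 20 dB over -43 dB; at 20:1 that becomes 1 dB over, giving -42 dB; +8 dB make-up → -34 dB.
Stage 2: below threshold (-34 ≤ -19); passes unchanged; make-up brings it to -30 dB.
Stage 3: overshoot 1 dB → 1/10 = 0.1 dB → -30.9 dB.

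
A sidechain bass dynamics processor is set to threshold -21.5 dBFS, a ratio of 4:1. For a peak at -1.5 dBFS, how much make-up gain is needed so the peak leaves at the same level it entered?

15 dB

Without make-up, output = threshold + overshoot/4 = -21.5 + 5 = -16.5 dBFS.
Gap to target: 15 dB.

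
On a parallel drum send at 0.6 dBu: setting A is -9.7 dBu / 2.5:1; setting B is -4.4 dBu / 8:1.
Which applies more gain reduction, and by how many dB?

A, by 1.805 dB

A: overshoot 10.3 dB → output overshoot 4.12 dB → GR 6.18 dB.
B: overshoot 5 dB → output overshoot 0.625 dB → GR 4.375 dB.
Difference: 1.805 dB in favour of A.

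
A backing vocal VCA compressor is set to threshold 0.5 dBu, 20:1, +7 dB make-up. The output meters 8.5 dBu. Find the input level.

Stripping the +7 dB make-up gives 1.5 dBu at the gain stage.
That's 1 dB above the 0.5 dBu threshold.
Before 20:1 compression the overshoot was 1 × 20 = 20 dB, so input = 0.5 + 20 = 20.5 dBu.

20.5 dBu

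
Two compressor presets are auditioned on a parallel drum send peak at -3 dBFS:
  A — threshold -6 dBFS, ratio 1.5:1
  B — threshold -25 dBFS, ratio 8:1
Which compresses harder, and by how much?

A: overshoot 3 dB → output overshoot 2 dB → GR 1 dB.
B: overshoot 22 dB → output overshoot 2.75 dB → GR 19.25 dB.
B reduces 18.25 dB more.

B, by 18.25 dB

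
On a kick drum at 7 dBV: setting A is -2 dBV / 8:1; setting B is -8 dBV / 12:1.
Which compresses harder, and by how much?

A: 9 dB over, compressed to 1.125 dB over, so 7.875 dB of GR.
B: 15 dB over, compressed to 1.25 dB over, so 13.75 dB of GR.
Difference: 5.875 dB in favour of B.

B, by 5.875 dB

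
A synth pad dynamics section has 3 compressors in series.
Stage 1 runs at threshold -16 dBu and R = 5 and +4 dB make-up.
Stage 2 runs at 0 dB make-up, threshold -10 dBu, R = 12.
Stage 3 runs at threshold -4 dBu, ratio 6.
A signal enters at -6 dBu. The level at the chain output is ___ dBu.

-10 dBu

Stage 1: 10 dB above -16 dBu, reduced 5:1 to 2 dB above → -14 dBu; +4 dB make-up → -10 dBu.
Stage 2: -10 dBu ≤ -10 dBu, so stage 2 doesn't engage; output -10 dBu.
Stage 3: -10 dBu is at or below the -4 dBu threshold — no compression; output -10 dBu.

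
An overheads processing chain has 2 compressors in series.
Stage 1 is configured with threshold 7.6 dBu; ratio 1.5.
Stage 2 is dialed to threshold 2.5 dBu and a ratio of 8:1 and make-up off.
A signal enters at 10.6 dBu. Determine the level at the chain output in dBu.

3.3875 dBu

Stage 1: 3 dB above 7.6 dBu, reduced 1.5:1 to 2 dB above → 9.6 dBu.
Stage 2: overshoot 7.1 dB → 7.1/8 = 0.8875 dB → 3.3875 dBu.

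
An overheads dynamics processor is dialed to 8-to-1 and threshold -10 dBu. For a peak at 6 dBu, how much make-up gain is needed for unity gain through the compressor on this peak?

Overshoot 16 dB → 16/8 = 2 dB after compression, so the compressed level is -10 + 2 = -8 dBu.
Make-up = target − compressed = 6 − (-8) = 14 dB.

14 dB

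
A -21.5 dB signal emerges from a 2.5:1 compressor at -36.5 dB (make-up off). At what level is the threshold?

Input is 25 dB above T (since output overshoot × R = input overshoot: (-36.5 − T)·2.5 = -21.5 − T gives T = -46.5 dB).
Check: -46.5 + (-21.5 − (-46.5))/2.5 = -46.5 + 10 = -36.5 dB. ✓

-46.5 dB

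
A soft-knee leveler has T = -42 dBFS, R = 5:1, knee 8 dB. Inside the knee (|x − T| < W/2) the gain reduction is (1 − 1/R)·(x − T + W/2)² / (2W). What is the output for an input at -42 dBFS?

-42.8 dBFS

x − T + W/2 = -42 − (-42) + 4 = 4.
GR = (1 − 1/5) × 4² / 16 = 0.8 × 16 / 16 = 0.8 dB.
Output = -42 − 0.8 = -42.8 dBFS.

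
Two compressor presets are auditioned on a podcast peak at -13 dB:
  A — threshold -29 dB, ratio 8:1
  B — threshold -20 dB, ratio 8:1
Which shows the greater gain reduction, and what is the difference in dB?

A: 16 dB over, compressed to 2 dB over, so 14 dB of GR.
B: 7 dB over, compressed to 0.875 dB over, so 6.125 dB of GR.
A reduces 7.875 dB more.

A, by 7.875 dB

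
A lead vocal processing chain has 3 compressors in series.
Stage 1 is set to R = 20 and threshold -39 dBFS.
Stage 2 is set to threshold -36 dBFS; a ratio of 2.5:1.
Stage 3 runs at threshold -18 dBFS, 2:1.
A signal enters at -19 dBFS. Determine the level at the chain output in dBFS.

-38 dBFS

Stage 1: overshoot 20 dB → 20/20 = 1 dB → -38 dBFS.
Stage 2: below threshold (-38 ≤ -36); passes unchanged; output -38 dBFS.
Stage 3: -38 dBFS ≤ -18 dBFS, so stage 3 doesn't engage; output -38 dBFS.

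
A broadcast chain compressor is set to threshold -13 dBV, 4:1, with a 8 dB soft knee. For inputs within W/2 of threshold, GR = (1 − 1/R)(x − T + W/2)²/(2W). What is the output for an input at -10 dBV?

x − T + W/2 = -10 − (-13) + 4 = 7.
GR = (1 − 1/4) × 7² / 16 = 0.75 × 49 / 16 = 2.296875 dB.
Output = -10 − 2.296875 = -12.296875 dBV.

-12.296875 dBV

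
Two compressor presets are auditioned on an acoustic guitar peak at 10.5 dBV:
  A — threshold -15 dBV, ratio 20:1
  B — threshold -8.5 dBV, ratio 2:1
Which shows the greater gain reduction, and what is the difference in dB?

A: 25.5 dB over, compressed to 1.275 dB over, so 24.225 dB of GR.
B: 19 dB over, compressed to 9.5 dB over, so 9.5 dB of GR.
A applies 14.725 dB more gain reduction.

A, by 14.725 dB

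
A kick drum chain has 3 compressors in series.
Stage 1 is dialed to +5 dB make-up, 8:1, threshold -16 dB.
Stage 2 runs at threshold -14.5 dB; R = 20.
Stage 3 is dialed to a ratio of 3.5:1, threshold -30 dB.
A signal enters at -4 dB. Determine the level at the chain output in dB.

Stage 1: 12 dB above -16 dB, reduced 8:1 to 1.5 dB above → -14.5 dB; +5 dB make-up → -9.5 dB.
Stage 2: overshoot 5 dB → 5/20 = 0.25 dB → -14.25 dB.
Stage 3: 15.75 dB above -30 dB, reduced 3.5:1 to 4.5 dB above → -25.5 dB.

-25.5 dB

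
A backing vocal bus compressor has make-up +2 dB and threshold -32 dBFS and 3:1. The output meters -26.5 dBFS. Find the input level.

-21.5 dBFS

Before make-up, the level was -26.5 − 2 = -28.5 dBFS.
That's 3.5 dB above the -32 dBFS threshold.
Before 3:1 compression the overshoot was 3.5 × 3 = 10.5 dB, so input = -32 + 10.5 = -21.5 dBFS.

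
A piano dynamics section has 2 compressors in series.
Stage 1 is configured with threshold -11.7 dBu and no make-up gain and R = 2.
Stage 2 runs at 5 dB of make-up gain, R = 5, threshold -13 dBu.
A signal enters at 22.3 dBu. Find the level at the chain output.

-4.34 dBu

Stage 1: 22.3 dBu is 34 dB over -11.7 dBu; at 2:1 that becomes 17 dB over, giving 5.3 dBu.
Stage 2: 5.3 dBu is 18.3 dB over -13 dBu; at 5:1 that becomes 3.66 dB over, giving -9.34 dBu; +5 dB make-up → -4.34 dBu.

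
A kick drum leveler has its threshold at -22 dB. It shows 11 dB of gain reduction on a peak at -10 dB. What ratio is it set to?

12:1

Input overshoot = -10 − (-22) = 12 dB.
Output overshoot = 12 − 11 = 1 dB.
Ratio = input overshoot / output overshoot = 12 / 1 = 12.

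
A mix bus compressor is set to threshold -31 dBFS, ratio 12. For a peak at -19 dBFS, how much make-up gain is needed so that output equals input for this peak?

11 dB

The peak compresses to -31 + 12/12 = -30 dBFS.
To reach -19 dBFS requires -19 − (-30) = 11 dB of make-up.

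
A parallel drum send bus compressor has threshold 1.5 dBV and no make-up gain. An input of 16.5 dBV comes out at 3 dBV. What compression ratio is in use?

Input overshoot = 16.5 − 1.5 = 15 dB; output overshoot = 3 − 1.5 = 1.5 dB.
Ratio = 15 / 1.5 = 10.

10:1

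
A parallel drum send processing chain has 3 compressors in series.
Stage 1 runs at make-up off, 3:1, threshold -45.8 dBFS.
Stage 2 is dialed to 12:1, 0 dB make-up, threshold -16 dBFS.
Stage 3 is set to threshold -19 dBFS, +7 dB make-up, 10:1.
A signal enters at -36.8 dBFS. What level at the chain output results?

Stage 1: 9 dB above -45.8 dBFS, reduced 3:1 to 3 dB above → -42.8 dBFS.
Stage 2: -42.8 dBFS ≤ -16 dBFS, so stage 2 doesn't engage; output -42.8 dBFS.
Stage 3: below threshold (-42.8 ≤ -19); passes unchanged; make-up brings it to -35.8 dBFS.

-35.8 dBFS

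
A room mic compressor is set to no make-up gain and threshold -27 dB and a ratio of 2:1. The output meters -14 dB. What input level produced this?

Post-compression overshoot = -14 − (-27) = 13 dB.
Before 2:1 compression the overshoot was 13 × 2 = 26 dB, so input = -27 + 26 = -1 dB.

-1 dB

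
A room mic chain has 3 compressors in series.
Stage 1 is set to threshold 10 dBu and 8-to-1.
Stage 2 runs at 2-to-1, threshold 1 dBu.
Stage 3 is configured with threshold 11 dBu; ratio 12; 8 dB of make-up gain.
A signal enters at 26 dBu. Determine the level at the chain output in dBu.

14.5 dBu

Stage 1: 26 dBu is 16 dB over 10 dBu; at 8:1 that becomes 2 dB over, giving 12 dBu.
Stage 2: overshoot 11 dB → 11/2 = 5.5 dB → 6.5 dBu.
Stage 3: 6.5 dBu is at or below the 11 dBu threshold — no compression; make-up brings it to 14.5 dBu.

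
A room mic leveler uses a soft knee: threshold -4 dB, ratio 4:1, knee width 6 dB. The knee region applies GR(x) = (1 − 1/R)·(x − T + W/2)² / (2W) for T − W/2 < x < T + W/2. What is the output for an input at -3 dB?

x − T + W/2 = -3 − (-4) + 3 = 4.
GR = (1 − 1/4) × 4² / 12 = 0.75 × 16 / 12 = 1 dB.
Output = -3 − 1 = -4 dB.

-4 dB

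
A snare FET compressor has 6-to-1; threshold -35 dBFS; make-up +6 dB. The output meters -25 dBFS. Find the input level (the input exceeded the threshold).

-11 dBFS

Stripping the +6 dB make-up gives -31 dBFS at the gain stage.
That's 4 dB above the -35 dBFS threshold.
Input overshoot = R × output overshoot = 24 dB → input = -35 + 24 = -11 dBFS.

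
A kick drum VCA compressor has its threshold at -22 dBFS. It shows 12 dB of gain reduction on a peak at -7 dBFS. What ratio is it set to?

5:1

Input overshoot = -7 − (-22) = 15 dB.
Output overshoot = 15 − 12 = 3 dB.
Ratio = input overshoot / output overshoot = 15 / 3 = 5.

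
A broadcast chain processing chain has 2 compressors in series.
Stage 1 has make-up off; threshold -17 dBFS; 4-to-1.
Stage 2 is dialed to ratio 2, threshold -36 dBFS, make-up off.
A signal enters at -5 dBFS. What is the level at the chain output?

-25 dBFS

Stage 1: -5 dBFS is 12 dB over -17 dBFS; at 4:1 that becomes 3 dB over, giving -14 dBFS.
Stage 2: overshoot 22 dB → 22/2 = 11 dB → -25 dBFS.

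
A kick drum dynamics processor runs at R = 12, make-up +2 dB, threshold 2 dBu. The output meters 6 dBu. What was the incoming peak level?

Stripping the +2 dB make-up gives 4 dBu at the gain stage.
The compressed level sits 4 − 2 = 2 dB over threshold.
Input overshoot = R × output overshoot = 24 dB → input = 2 + 24 = 26 dBu.

26 dBu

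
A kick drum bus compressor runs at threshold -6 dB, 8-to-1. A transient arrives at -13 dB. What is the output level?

-13 dB

-13 dB is 7 dB below the -6 dB threshold, so no gain reduction is applied.
Output = input = -13 dB.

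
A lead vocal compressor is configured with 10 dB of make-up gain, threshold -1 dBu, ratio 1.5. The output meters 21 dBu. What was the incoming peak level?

17 dBu

Stripping the +10 dB make-up gives 11 dBu at the gain stage.
The compressed level sits 11 − (-1) = 12 dB over threshold.
Before 1.5:1 compression the overshoot was 12 × 1.5 = 18 dB, so input = -1 + 18 = 17 dBu.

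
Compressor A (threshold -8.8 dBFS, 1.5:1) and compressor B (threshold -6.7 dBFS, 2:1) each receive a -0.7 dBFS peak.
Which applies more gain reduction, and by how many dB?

A: GR = 8.1 − 8.1/1.5 = 2.7 dB.
B: GR = 6 − 6/2 = 3 dB.
B applies 0.3 dB more gain reduction.

B, by 0.3 dB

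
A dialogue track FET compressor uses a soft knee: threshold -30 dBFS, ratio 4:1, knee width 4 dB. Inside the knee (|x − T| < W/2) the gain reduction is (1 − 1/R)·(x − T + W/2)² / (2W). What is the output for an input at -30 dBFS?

-30.375 dBFS

x − T + W/2 = -30 − (-30) + 2 = 2.
GR = (1 − 1/4) × 2² / 8 = 0.75 × 4 / 8 = 0.375 dB.
Output = -30 − 0.375 = -30.375 dBFS.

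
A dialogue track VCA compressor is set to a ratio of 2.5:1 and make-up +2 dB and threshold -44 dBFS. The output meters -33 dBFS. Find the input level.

-21.5 dBFS

Remove make-up: -33 − 2 = -35 dBFS.
The compressed level sits -35 − (-44) = 9 dB over threshold.
Before 2.5:1 compression the overshoot was 9 × 2.5 = 22.5 dB, so input = -44 + 22.5 = -21.5 dBFS.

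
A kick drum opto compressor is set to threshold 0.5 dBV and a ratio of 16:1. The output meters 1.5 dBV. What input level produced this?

The compressed level sits 1.5 − 0.5 = 1 dB over threshold.
Input overshoot = R × output overshoot = 16 dB → input = 0.5 + 16 = 16.5 dBV.

16.5 dBV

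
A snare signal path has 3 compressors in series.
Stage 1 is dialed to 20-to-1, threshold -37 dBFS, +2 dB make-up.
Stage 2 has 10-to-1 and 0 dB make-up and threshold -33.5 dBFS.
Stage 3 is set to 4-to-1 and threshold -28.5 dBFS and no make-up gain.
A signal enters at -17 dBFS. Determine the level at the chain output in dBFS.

-34 dBFS

Stage 1: 20 dB above -37 dBFS, reduced 20:1 to 1 dB above → -36 dBFS; +2 dB make-up → -34 dBFS.
Stage 2: below threshold (-34 ≤ -33.5); passes unchanged; output -34 dBFS.
Stage 3: -34 dBFS ≤ -28.5 dBFS, so stage 3 doesn't engage; output -34 dBFS.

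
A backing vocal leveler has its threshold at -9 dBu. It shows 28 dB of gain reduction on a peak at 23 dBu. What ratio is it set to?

Input overshoot = 23 − (-9) = 32 dB.
Output overshoot = 32 − 28 = 4 dB.
Ratio = input overshoot / output overshoot = 32 / 4 = 8.

8:1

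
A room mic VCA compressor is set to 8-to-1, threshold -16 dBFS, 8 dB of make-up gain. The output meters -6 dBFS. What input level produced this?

Stripping the +8 dB make-up gives -14 dBFS at the gain stage.
The compressed level sits -14 − (-16) = 2 dB over threshold.
Undo the ratio: input overshoot = 2 × 8 = 16 dB, giving input = 0 dBFS.

0 dBFS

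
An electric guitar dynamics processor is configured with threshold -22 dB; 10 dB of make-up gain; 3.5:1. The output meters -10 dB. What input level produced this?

Stripping the +10 dB make-up gives -20 dB at the gain stage.
That's 2 dB above the -22 dB threshold.
Input overshoot = R × output overshoot = 7 dB → input = -22 + 7 = -15 dB.

-15 dB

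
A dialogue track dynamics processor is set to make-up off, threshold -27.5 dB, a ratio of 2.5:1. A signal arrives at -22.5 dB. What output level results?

-25.5 dB

Overshoot: -22.5 − (-27.5) = 5 dB.
The 5 dB excess becomes 2 dB after 2.5:1 reduction.
So the level is -27.5 + 2 = -25.5 dB.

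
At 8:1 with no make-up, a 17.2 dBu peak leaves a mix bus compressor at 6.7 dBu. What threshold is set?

5.2 dBu

Gain reduction = 17.2 − 6.7 = 10.5 dB; output overshoot = GR / (R − 1) = 10.5 / 7 = 1.5 dB.
Threshold = output − output overshoot = 6.7 − 1.5 = 5.2 dBu.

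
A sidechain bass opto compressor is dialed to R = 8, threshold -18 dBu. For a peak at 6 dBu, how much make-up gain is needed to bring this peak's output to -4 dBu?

11 dB

The peak compresses to -18 + 24/8 = -15 dBu.
To reach -4 dBu requires -4 − (-15) = 11 dB of make-up.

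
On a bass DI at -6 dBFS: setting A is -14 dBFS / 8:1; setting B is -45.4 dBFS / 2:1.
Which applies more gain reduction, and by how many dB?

B, by 12.7 dB

A: 8 dB over, compressed to 1 dB over, so 7 dB of GR.
B: 39.4 dB over, compressed to 19.7 dB over, so 19.7 dB of GR.
Difference: 12.7 dB in favour of B.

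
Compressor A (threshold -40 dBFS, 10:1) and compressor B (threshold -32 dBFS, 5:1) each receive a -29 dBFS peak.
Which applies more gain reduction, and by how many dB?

A: GR = 11 − 11/10 = 9.9 dB.
B: GR = 3 − 3/5 = 2.4 dB.
Difference: 7.5 dB in favour of A.

A, by 7.5 dB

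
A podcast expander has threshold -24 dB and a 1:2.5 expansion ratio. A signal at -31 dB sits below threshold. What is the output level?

-41.5 dB

Undershoot = (-24) − (-31) = 7 dB.
At 1:2.5, that expands to 17.5 dB under threshold.
Output = -24 − 17.5 = -41.5 dB.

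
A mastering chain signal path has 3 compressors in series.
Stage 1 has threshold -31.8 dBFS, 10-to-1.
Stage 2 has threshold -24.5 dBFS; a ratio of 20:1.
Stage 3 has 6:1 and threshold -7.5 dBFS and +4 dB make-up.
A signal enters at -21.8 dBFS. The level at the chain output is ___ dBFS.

Stage 1: -21.8 dBFS is 10 dB over -31.8 dBFS; at 10:1 that becomes 1 dB over, giving -30.8 dBFS.
Stage 2: -30.8 dBFS is at or below the -24.5 dBFS threshold — no compression; output -30.8 dBFS.
Stage 3: below threshold (-30.8 ≤ -7.5); passes unchanged; make-up brings it to -26.8 dBFS.

-26.8 dBFS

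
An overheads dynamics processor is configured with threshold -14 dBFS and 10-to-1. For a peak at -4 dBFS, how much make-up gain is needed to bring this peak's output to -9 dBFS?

4 dB

Without make-up, output = threshold + overshoot/10 = -14 + 1 = -13 dBFS.
Gap to target: 4 dB.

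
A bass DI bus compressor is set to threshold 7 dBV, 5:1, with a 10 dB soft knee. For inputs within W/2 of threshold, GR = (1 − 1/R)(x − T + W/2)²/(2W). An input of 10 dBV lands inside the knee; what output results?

7.44 dBV

x − T + W/2 = 10 − 7 + 5 = 8.
GR = (1 − 1/5) × 8² / 20 = 0.8 × 64 / 20 = 2.56 dB.
Output = 10 − 2.56 = 7.44 dBV.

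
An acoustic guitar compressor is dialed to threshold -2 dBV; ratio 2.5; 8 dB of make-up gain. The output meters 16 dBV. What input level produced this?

23 dBV

Before make-up, the level was 16 − 8 = 8 dBV.
That's 10 dB above the -2 dBV threshold.
Undo the ratio: input overshoot = 10 × 2.5 = 25 dB, giving input = 23 dBV.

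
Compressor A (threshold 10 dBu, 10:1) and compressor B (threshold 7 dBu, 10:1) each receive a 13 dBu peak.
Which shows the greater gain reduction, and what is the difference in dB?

B, by 2.7 dB

A: overshoot 3 dB → output overshoot 0.3 dB → GR 2.7 dB.
B: overshoot 6 dB → output overshoot 0.6 dB → GR 5.4 dB.
B reduces 2.7 dB more.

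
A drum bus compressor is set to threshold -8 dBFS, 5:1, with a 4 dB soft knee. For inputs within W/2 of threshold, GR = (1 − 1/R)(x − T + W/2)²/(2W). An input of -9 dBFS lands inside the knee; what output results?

-9.1 dBFS

x − T + W/2 = -9 − (-8) + 2 = 1.
GR = (1 − 1/5) × 1² / 8 = 0.8 × 1 / 8 = 0.1 dB.
Output = -9 − 0.1 = -9.1 dBFS.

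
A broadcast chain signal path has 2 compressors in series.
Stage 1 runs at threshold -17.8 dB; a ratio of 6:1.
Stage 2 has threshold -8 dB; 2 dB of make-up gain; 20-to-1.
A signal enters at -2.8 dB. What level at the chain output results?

-13.3 dB

Stage 1: 15 dB above -17.8 dB, reduced 6:1 to 2.5 dB above → -15.3 dB.
Stage 2: -15.3 dB ≤ -8 dB, so stage 2 doesn't engage; make-up brings it to -13.3 dB.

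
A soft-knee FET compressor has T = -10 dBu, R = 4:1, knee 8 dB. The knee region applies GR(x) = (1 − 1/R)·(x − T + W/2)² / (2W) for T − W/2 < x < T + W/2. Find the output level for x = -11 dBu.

x − T + W/2 = -11 − (-10) + 4 = 3.
GR = (1 − 1/4) × 3² / 16 = 0.75 × 9 / 16 = 0.421875 dB.
Output = -11 − 0.421875 = -11.421875 dBu.

-11.421875 dBu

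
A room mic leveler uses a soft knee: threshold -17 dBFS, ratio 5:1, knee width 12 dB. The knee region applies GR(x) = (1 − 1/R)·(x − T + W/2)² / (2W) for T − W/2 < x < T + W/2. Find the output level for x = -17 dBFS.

-18.2 dBFS

x − T + W/2 = -17 − (-17) + 6 = 6.
GR = (1 − 1/5) × 6² / 24 = 0.8 × 36 / 24 = 1.2 dB.
Output = -17 − 1.2 = -18.2 dBFS.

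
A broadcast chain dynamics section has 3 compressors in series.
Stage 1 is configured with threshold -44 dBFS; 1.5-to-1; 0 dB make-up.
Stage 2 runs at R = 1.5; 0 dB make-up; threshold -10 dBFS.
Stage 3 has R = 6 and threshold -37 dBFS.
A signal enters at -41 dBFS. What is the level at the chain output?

Stage 1: overshoot 3 dB → 3/1.5 = 2 dB → -42 dBFS.
Stage 2: -42 dBFS is at or below the -10 dBFS threshold — no compression; output -42 dBFS.
Stage 3: below threshold (-42 ≤ -37); passes unchanged; output -42 dBFS.

-42 dBFS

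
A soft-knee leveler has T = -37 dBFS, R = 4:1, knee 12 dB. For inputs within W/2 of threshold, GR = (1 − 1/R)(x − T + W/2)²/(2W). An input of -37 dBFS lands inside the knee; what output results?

x − T + W/2 = -37 − (-37) + 6 = 6.
GR = (1 − 1/4) × 6² / 24 = 0.75 × 36 / 24 = 1.125 dB.
Output = -37 − 1.125 = -38.125 dBFS.

-38.125 dBFS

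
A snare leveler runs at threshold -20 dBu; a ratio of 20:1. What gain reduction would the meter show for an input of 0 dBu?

The signal is 20 dB above threshold.
After 20:1 compression the overshoot becomes 20/20 = 1 dB.
So the signal is attenuated by 20 − 1 = 19 dB.

19 dB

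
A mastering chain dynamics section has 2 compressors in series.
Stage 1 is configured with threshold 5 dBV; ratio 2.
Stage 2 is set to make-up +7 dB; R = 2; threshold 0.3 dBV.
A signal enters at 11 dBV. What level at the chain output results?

11.15 dBV

Stage 1: overshoot 6 dB → 6/2 = 3 dB → 8 dBV.
Stage 2: 7.7 dB above 0.3 dBV, reduced 2:1 to 3.85 dB above → 4.15 dBV; +7 dB make-up → 11.15 dBV.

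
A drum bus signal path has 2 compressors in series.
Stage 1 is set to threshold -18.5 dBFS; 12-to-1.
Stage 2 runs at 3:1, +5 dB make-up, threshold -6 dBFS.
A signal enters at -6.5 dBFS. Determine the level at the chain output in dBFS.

-12.5 dBFS

Stage 1: 12 dB above -18.5 dBFS, reduced 12:1 to 1 dB above → -17.5 dBFS.
Stage 2: -17.5 dBFS ≤ -6 dBFS, so stage 2 doesn't engage; make-up brings it to -12.5 dBFS.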